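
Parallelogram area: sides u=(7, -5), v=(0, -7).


|u x v| = |7*(-7) - (-5)*0|
= |(-49) - 0| = 49

49


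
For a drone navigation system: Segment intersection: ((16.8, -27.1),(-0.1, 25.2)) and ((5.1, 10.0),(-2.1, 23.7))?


Cross products: d1=106.83, d2=-38.2, d3=-15.08, d4=129.95
d1*d2 < 0 and d3*d4 < 0? yes

Yes, they intersect


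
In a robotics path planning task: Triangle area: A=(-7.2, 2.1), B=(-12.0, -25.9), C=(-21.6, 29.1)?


Area = |x_A(y_B-y_C) + x_B(y_C-y_A) + x_C(y_A-y_B)|/2
= |396 + (-324) + (-604.8)|/2
= 532.8/2 = 266.4

266.4


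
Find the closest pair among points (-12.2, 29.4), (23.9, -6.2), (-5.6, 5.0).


d(P0,P1) = 50.7008, d(P0,P2) = 25.2769, d(P1,P2) = 31.5546
Closest: P0 and P2

Closest pair: (-12.2, 29.4) and (-5.6, 5.0), distance = 25.2769


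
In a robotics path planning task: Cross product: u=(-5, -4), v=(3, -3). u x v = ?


u x v = u_x*v_y - u_y*v_x = (-5)*(-3) - (-4)*3
= 15 - (-12) = 27

27


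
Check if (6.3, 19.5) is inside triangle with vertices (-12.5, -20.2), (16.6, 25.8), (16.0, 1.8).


Cross products: AB x AP = 290.47, BC x BP = -243.42, CA x CP = -717.85
All same sign? no

No, outside


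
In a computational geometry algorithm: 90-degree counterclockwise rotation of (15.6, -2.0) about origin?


90° CCW: (x,y) -> (-y, x)
(15.6,-2) -> (2, 15.6)

(2, 15.6)


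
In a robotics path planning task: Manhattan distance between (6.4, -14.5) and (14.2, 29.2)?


|6.4-14.2| + |(-14.5)-29.2| = 7.8 + 43.7 = 51.5

51.5


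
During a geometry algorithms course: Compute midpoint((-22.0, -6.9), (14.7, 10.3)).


M = (((-22)+14.7)/2, ((-6.9)+10.3)/2)
= (-3.65, 1.7)

(-3.65, 1.7)


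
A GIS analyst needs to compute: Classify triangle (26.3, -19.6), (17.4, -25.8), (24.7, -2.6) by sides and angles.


Side lengths squared: AB^2=117.65, BC^2=591.53, CA^2=291.56
Sorted: [117.65, 291.56, 591.53]
By sides: Scalene, By angles: Obtuse

Scalene, Obtuse


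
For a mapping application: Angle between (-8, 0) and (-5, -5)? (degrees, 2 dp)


u.v = 40, |u| = sqrt(64) = 8, |v| = sqrt(50) = 7.0711
cos(theta) = u.v/(|u||v|) = 40/sqrt(3200) = 0.707107
theta = acos(0.707107) = 45 degrees

45 degrees


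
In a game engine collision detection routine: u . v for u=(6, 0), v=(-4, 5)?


u . v = u_x*v_x + u_y*v_y = 6*(-4) + 0*5
= (-24) + 0 = -24

-24


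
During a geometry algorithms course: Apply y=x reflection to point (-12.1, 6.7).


Reflection over y=x: (x,y) -> (y,x)
(-12.1, 6.7) -> (6.7, -12.1)

(6.7, -12.1)


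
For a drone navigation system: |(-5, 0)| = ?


|u| = sqrt((-5)^2 + 0^2) = sqrt(25) = 5

5


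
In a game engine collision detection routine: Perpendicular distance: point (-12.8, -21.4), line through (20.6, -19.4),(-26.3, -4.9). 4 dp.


|cross product| = 578.1
|line direction| = sqrt(2409.86) = 49.0903
Distance = 578.1/sqrt(2409.86) = 11.7763

11.7763


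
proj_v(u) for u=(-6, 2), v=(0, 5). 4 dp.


u.v = 10, |v| = sqrt(25) = 5
Scalar projection = u.v / |v| = 10 / sqrt(25) = 2

2


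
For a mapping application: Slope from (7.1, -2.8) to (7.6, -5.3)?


slope = (y2-y1)/(x2-x1) = ((-5.3)-(-2.8))/(7.6-7.1) = (-2.5)/0.5 = -5

-5


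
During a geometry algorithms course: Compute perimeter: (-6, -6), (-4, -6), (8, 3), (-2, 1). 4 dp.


Sides: (-6, -6)->(-4, -6): sqrt(4) = 2, (-4, -6)->(8, 3): sqrt(225) = 15, (8, 3)->(-2, 1): sqrt(104) = 10.198039, (-2, 1)->(-6, -6): sqrt(65) = 8.062258
Sum = 35.260297
Perimeter = 35.2603

35.2603


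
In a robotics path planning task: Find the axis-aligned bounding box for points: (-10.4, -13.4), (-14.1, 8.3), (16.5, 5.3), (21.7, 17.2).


x range: [-14.1, 21.7]
y range: [-13.4, 17.2]
Bounding box: (-14.1,-13.4) to (21.7,17.2)

(-14.1,-13.4) to (21.7,17.2)


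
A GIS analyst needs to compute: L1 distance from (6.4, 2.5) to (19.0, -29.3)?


|6.4-19| + |2.5-(-29.3)| = 12.6 + 31.8 = 44.4

44.4


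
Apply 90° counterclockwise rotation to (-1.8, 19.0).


90° CCW: (x,y) -> (-y, x)
(-1.8,19) -> (-19, -1.8)

(-19, -1.8)


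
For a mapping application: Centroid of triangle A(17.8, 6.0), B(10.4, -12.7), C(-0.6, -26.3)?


Centroid = ((x_A+x_B+x_C)/3, (y_A+y_B+y_C)/3)
= ((17.8+10.4+(-0.6))/3, (6+(-12.7)+(-26.3))/3)
= (9.2, -11)

(9.2, -11)


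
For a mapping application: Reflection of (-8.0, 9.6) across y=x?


Reflection over y=x: (x,y) -> (y,x)
(-8, 9.6) -> (9.6, -8)

(9.6, -8)


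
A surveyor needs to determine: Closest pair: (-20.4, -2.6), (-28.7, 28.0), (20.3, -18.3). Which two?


d(P0,P1) = 31.7057, d(P0,P2) = 43.6232, d(P1,P2) = 67.4143
Closest: P0 and P1

Closest pair: (-20.4, -2.6) and (-28.7, 28.0), distance = 31.7057


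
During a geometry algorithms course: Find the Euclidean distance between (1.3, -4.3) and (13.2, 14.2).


dx=11.9, dy=18.5
d^2 = 11.9^2 + 18.5^2 = 483.86
d = sqrt(483.86) = 21.9968

21.9968


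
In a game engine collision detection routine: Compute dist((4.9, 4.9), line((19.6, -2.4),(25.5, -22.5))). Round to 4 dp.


|cross product| = 252.4
|line direction| = sqrt(438.82) = 20.948
Distance = 252.4/sqrt(438.82) = 12.0489

12.0489


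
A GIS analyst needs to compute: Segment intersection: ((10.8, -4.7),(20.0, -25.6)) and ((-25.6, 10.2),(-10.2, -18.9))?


Cross products: d1=829.78, d2=775.64, d3=-623.68, d4=-569.54
d1*d2 < 0 and d3*d4 < 0? no

No, they don't intersect


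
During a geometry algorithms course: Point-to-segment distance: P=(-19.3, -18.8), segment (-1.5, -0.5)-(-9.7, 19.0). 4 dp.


Project P onto AB: t = 0 (clamped to [0,1])
Closest point on segment: (-1.5, -0.5)
Distance: 25.529

25.529


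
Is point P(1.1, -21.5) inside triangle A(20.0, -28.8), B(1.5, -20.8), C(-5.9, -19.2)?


Cross products: AB x AP = 16.15, BC x BP = 5.82, CA x CP = 7.63
All same sign? yes

Yes, inside


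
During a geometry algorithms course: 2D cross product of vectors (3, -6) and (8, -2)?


u x v = u_x*v_y - u_y*v_x = 3*(-2) - (-6)*8
= (-6) - (-48) = 42

42


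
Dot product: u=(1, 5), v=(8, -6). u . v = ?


u . v = u_x*v_x + u_y*v_y = 1*8 + 5*(-6)
= 8 + (-30) = -22

-22


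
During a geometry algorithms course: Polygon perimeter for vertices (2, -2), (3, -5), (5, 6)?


Sides: (2, -2)->(3, -5): sqrt(10) = 3.162278, (3, -5)->(5, 6): sqrt(125) = 11.18034, (5, 6)->(2, -2): sqrt(73) = 8.544004
Sum = 22.886622
Perimeter = 22.8866

22.8866


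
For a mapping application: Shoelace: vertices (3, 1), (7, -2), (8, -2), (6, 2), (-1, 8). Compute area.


Shoelace sum: (3*(-2) - 7*1) + (7*(-2) - 8*(-2)) + (8*2 - 6*(-2)) + (6*8 - (-1)*2) + ((-1)*1 - 3*8)
= 42
Area = |42|/2 = 21

21


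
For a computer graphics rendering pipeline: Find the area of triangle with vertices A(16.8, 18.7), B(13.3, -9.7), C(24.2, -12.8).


Area = |x_A(y_B-y_C) + x_B(y_C-y_A) + x_C(y_A-y_B)|/2
= |52.08 + (-418.95) + 687.28|/2
= 320.41/2 = 160.205

160.205


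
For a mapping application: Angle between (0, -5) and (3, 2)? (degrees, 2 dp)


u.v = -10, |u| = sqrt(25) = 5, |v| = sqrt(13) = 3.6056
cos(theta) = u.v/(|u||v|) = -10/sqrt(325) = -0.5547
theta = acos(-0.5547) = 123.69 degrees

123.69 degrees


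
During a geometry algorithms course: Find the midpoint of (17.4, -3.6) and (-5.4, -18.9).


M = ((17.4+(-5.4))/2, ((-3.6)+(-18.9))/2)
= (6, -11.25)

(6, -11.25)


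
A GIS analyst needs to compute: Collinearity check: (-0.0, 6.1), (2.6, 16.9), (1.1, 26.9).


Cross product: (2.6-0)*(26.9-6.1) - (16.9-6.1)*(1.1-0)
= 42.2

No, not collinear


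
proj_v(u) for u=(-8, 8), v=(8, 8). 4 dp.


u.v = 0, |v| = sqrt(128) = 11.3137
Scalar projection = u.v / |v| = 0 / sqrt(128) = 0

0


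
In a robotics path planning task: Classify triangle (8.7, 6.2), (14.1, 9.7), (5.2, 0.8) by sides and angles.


Side lengths squared: AB^2=41.41, BC^2=158.42, CA^2=41.41
Sorted: [41.41, 41.41, 158.42]
By sides: Isosceles, By angles: Obtuse

Isosceles, Obtuse


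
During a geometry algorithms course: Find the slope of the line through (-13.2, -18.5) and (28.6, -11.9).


slope = (y2-y1)/(x2-x1) = ((-11.9)-(-18.5))/(28.6-(-13.2)) = 6.6/41.8 = 0.1579

0.1579


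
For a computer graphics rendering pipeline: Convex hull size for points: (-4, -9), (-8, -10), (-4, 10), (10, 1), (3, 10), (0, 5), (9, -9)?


Convex hull vertices (CCW): (-8, -10), (9, -9), (10, 1), (3, 10), (-4, 10)
Count = 5

5


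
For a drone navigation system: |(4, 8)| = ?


|u| = sqrt(4^2 + 8^2) = sqrt(80) = 8.9443

8.9443


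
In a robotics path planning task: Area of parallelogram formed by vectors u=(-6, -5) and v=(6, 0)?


|u x v| = |(-6)*0 - (-5)*6|
= |0 - (-30)| = 30

30


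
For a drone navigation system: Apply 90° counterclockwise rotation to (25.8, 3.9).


90° CCW: (x,y) -> (-y, x)
(25.8,3.9) -> (-3.9, 25.8)

(-3.9, 25.8)


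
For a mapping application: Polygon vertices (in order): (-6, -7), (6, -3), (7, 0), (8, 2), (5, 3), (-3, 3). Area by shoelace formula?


Shoelace sum: ((-6)*(-3) - 6*(-7)) + (6*0 - 7*(-3)) + (7*2 - 8*0) + (8*3 - 5*2) + (5*3 - (-3)*3) + ((-3)*(-7) - (-6)*3)
= 172
Area = |172|/2 = 86

86


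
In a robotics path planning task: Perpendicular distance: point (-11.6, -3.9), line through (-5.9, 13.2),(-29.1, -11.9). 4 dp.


|cross product| = 253.65
|line direction| = sqrt(1168.25) = 34.1797
Distance = 253.65/sqrt(1168.25) = 7.4211

7.4211


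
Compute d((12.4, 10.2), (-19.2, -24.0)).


dx=-31.6, dy=-34.2
d^2 = (-31.6)^2 + (-34.2)^2 = 2168.2
d = sqrt(2168.2) = 46.5639

46.5639


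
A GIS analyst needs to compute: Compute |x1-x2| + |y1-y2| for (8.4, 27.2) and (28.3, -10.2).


|8.4-28.3| + |27.2-(-10.2)| = 19.9 + 37.4 = 57.3

57.3


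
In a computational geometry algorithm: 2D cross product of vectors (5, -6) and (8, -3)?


u x v = u_x*v_y - u_y*v_x = 5*(-3) - (-6)*8
= (-15) - (-48) = 33

33


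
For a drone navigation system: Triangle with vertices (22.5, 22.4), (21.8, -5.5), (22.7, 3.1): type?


Side lengths squared: AB^2=778.9, BC^2=74.77, CA^2=372.53
Sorted: [74.77, 372.53, 778.9]
By sides: Scalene, By angles: Obtuse

Scalene, Obtuse


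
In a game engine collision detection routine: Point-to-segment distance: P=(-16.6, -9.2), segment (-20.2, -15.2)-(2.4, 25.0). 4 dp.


Project P onto AB: t = 0.1517 (clamped to [0,1])
Closest point on segment: (-16.7724, -9.1031)
Distance: 0.1978

0.1978


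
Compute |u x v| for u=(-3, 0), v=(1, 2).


|u x v| = |(-3)*2 - 0*1|
= |(-6) - 0| = 6

6


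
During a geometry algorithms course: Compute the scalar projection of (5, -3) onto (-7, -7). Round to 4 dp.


u.v = -14, |v| = sqrt(98) = 9.8995
Scalar projection = u.v / |v| = -14 / sqrt(98) = -1.4142

-1.4142


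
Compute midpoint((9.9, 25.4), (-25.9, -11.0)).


M = ((9.9+(-25.9))/2, (25.4+(-11))/2)
= (-8, 7.2)

(-8, 7.2)


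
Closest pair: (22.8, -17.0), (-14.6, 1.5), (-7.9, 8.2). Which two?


d(P0,P1) = 41.7254, d(P0,P2) = 39.7181, d(P1,P2) = 9.4752
Closest: P1 and P2

Closest pair: (-14.6, 1.5) and (-7.9, 8.2), distance = 9.4752


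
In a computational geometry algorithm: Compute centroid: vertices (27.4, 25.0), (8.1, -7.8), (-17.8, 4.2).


Centroid = ((x_A+x_B+x_C)/3, (y_A+y_B+y_C)/3)
= ((27.4+8.1+(-17.8))/3, (25+(-7.8)+4.2)/3)
= (5.9, 7.1333)

(5.9, 7.1333)


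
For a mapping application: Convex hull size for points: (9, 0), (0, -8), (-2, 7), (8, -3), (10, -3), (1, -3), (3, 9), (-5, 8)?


Convex hull vertices (CCW): (-5, 8), (0, -8), (10, -3), (9, 0), (3, 9)
Count = 5

5


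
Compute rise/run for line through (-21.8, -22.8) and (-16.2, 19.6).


slope = (y2-y1)/(x2-x1) = (19.6-(-22.8))/((-16.2)-(-21.8)) = 42.4/5.6 = 7.5714

7.5714


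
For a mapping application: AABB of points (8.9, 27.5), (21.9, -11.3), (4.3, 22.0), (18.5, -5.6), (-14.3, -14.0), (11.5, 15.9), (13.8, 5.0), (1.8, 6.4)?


x range: [-14.3, 21.9]
y range: [-14, 27.5]
Bounding box: (-14.3,-14) to (21.9,27.5)

(-14.3,-14) to (21.9,27.5)


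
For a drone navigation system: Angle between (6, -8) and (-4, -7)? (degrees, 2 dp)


u.v = 32, |u| = sqrt(100) = 10, |v| = sqrt(65) = 8.0623
cos(theta) = u.v/(|u||v|) = 32/sqrt(6500) = 0.396911
theta = acos(0.396911) = 66.61 degrees

66.61 degrees


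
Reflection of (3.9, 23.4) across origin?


Reflection over origin: (x,y) -> (-x,-y)
(3.9, 23.4) -> (-3.9, -23.4)

(-3.9, -23.4)


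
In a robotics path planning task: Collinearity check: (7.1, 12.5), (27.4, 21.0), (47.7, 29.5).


Cross product: (27.4-7.1)*(29.5-12.5) - (21-12.5)*(47.7-7.1)
= 0

Yes, collinear


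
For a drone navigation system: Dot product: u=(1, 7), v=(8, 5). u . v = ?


u . v = u_x*v_x + u_y*v_y = 1*8 + 7*5
= 8 + 35 = 43

43


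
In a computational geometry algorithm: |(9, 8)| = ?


|u| = sqrt(9^2 + 8^2) = sqrt(145) = 12.0416

12.0416


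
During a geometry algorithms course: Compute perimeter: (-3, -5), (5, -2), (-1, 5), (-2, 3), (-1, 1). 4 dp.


Sides: (-3, -5)->(5, -2): sqrt(73) = 8.544004, (5, -2)->(-1, 5): sqrt(85) = 9.219544, (-1, 5)->(-2, 3): sqrt(5) = 2.236068, (-2, 3)->(-1, 1): sqrt(5) = 2.236068, (-1, 1)->(-3, -5): sqrt(40) = 6.324555
Sum = 28.560239
Perimeter = 28.5602

28.5602


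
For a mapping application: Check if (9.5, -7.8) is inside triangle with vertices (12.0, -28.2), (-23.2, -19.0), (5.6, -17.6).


Cross products: AB x AP = -695.08, BC x BP = 276.78, CA x CP = 104.06
All same sign? no

No, outside


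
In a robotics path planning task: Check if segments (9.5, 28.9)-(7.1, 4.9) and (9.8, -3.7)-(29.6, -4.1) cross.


Cross products: d1=645.36, d2=169.2, d3=85.44, d4=561.6
d1*d2 < 0 and d3*d4 < 0? no

No, they don't intersect


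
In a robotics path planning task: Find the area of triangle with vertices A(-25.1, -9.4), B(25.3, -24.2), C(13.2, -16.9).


Area = |x_A(y_B-y_C) + x_B(y_C-y_A) + x_C(y_A-y_B)|/2
= |183.23 + (-189.75) + 195.36|/2
= 188.84/2 = 94.42

94.42


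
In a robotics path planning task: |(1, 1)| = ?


|u| = sqrt(1^2 + 1^2) = sqrt(2) = 1.4142

1.4142


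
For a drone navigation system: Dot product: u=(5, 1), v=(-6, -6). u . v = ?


u . v = u_x*v_x + u_y*v_y = 5*(-6) + 1*(-6)
= (-30) + (-6) = -36

-36


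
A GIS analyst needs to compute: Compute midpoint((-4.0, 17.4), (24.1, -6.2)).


M = (((-4)+24.1)/2, (17.4+(-6.2))/2)
= (10.05, 5.6)

(10.05, 5.6)


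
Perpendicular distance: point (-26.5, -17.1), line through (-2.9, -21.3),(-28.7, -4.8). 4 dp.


|cross product| = 281.04
|line direction| = sqrt(937.89) = 30.625
Distance = 281.04/sqrt(937.89) = 9.1768

9.1768


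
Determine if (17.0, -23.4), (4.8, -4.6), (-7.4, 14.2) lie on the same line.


Cross product: (4.8-17)*(14.2-(-23.4)) - ((-4.6)-(-23.4))*((-7.4)-17)
= 0

Yes, collinear


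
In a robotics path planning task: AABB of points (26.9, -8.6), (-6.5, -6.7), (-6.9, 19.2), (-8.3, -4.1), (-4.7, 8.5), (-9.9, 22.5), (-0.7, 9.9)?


x range: [-9.9, 26.9]
y range: [-8.6, 22.5]
Bounding box: (-9.9,-8.6) to (26.9,22.5)

(-9.9,-8.6) to (26.9,22.5)


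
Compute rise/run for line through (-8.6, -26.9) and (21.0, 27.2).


slope = (y2-y1)/(x2-x1) = (27.2-(-26.9))/(21-(-8.6)) = 54.1/29.6 = 1.8277

1.8277


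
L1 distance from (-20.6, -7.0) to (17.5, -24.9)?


|(-20.6)-17.5| + |(-7)-(-24.9)| = 38.1 + 17.9 = 56

56


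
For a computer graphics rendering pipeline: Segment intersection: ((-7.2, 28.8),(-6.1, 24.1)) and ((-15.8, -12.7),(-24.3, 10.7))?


Cross products: d1=-553.99, d2=-539.78, d3=-86.07, d4=-100.28
d1*d2 < 0 and d3*d4 < 0? no

No, they don't intersect


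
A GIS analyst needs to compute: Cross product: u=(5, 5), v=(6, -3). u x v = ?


u x v = u_x*v_y - u_y*v_x = 5*(-3) - 5*6
= (-15) - 30 = -45

-45


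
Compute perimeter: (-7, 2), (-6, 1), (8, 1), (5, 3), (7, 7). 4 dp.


Sides: (-7, 2)->(-6, 1): sqrt(2) = 1.414214, (-6, 1)->(8, 1): sqrt(196) = 14, (8, 1)->(5, 3): sqrt(13) = 3.605551, (5, 3)->(7, 7): sqrt(20) = 4.472136, (7, 7)->(-7, 2): sqrt(221) = 14.866069
Sum = 38.35797
Perimeter = 38.358

38.358


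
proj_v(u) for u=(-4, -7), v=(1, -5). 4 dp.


u.v = 31, |v| = sqrt(26) = 5.099
Scalar projection = u.v / |v| = 31 / sqrt(26) = 6.0796

6.0796


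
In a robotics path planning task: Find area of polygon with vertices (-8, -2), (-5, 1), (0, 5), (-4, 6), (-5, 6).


Shoelace sum: ((-8)*1 - (-5)*(-2)) + ((-5)*5 - 0*1) + (0*6 - (-4)*5) + ((-4)*6 - (-5)*6) + ((-5)*(-2) - (-8)*6)
= 41
Area = |41|/2 = 20.5

20.5


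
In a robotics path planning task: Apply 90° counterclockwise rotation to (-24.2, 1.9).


90° CCW: (x,y) -> (-y, x)
(-24.2,1.9) -> (-1.9, -24.2)

(-1.9, -24.2)


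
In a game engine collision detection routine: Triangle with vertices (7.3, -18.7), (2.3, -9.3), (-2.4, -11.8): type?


Side lengths squared: AB^2=113.36, BC^2=28.34, CA^2=141.7
Sorted: [28.34, 113.36, 141.7]
By sides: Scalene, By angles: Right

Scalene, Right


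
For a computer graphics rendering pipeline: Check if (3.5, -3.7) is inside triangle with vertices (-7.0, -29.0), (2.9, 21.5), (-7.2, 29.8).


Cross products: AB x AP = -279.78, BC x BP = 249.54, CA x CP = 622.46
All same sign? no

No, outside


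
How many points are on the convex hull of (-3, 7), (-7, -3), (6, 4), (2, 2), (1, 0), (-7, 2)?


Convex hull vertices (CCW): (-7, -3), (1, 0), (6, 4), (-3, 7), (-7, 2)
Count = 5

5


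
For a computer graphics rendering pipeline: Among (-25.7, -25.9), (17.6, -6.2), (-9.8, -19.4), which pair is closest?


d(P0,P1) = 47.5708, d(P0,P2) = 17.1773, d(P1,P2) = 30.4138
Closest: P0 and P2

Closest pair: (-25.7, -25.9) and (-9.8, -19.4), distance = 17.1773


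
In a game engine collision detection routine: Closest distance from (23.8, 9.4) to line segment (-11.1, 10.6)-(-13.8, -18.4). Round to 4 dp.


Project P onto AB: t = 0 (clamped to [0,1])
Closest point on segment: (-11.1, 10.6)
Distance: 34.9206

34.9206


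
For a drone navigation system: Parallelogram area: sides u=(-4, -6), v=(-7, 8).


|u x v| = |(-4)*8 - (-6)*(-7)|
= |(-32) - 42| = 74

74


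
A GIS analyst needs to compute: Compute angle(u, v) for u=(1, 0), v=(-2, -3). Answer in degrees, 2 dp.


u.v = -2, |u| = sqrt(1) = 1, |v| = sqrt(13) = 3.6056
cos(theta) = u.v/(|u||v|) = -2/sqrt(13) = -0.5547
theta = acos(-0.5547) = 123.69 degrees

123.69 degrees


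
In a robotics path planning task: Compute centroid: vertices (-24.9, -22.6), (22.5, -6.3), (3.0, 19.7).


Centroid = ((x_A+x_B+x_C)/3, (y_A+y_B+y_C)/3)
= (((-24.9)+22.5+3)/3, ((-22.6)+(-6.3)+19.7)/3)
= (0.2, -3.0667)

(0.2, -3.0667)


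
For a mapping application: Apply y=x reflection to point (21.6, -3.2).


Reflection over y=x: (x,y) -> (y,x)
(21.6, -3.2) -> (-3.2, 21.6)

(-3.2, 21.6)


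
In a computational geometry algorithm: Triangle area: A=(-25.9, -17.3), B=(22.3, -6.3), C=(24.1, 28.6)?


Area = |x_A(y_B-y_C) + x_B(y_C-y_A) + x_C(y_A-y_B)|/2
= |903.91 + 1023.57 + (-265.1)|/2
= 1662.38/2 = 831.19

831.19


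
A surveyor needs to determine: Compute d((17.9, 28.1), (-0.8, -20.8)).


dx=-18.7, dy=-48.9
d^2 = (-18.7)^2 + (-48.9)^2 = 2740.9
d = sqrt(2740.9) = 52.3536

52.3536


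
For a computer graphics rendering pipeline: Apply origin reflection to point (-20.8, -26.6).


Reflection over origin: (x,y) -> (-x,-y)
(-20.8, -26.6) -> (20.8, 26.6)

(20.8, 26.6)


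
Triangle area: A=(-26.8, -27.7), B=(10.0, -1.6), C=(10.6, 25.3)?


Area = |x_A(y_B-y_C) + x_B(y_C-y_A) + x_C(y_A-y_B)|/2
= |720.92 + 530 + (-276.66)|/2
= 974.26/2 = 487.13

487.13


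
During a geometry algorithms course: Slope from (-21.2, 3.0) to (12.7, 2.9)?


slope = (y2-y1)/(x2-x1) = (2.9-3)/(12.7-(-21.2)) = (-0.1)/33.9 = -0.0029

-0.0029


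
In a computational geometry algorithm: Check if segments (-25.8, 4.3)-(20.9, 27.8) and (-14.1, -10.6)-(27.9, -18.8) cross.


Cross products: d1=529.86, d2=1899.8, d3=-970.78, d4=-2340.72
d1*d2 < 0 and d3*d4 < 0? no

No, they don't intersect


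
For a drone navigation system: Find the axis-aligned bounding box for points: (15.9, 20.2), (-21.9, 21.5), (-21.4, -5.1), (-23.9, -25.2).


x range: [-23.9, 15.9]
y range: [-25.2, 21.5]
Bounding box: (-23.9,-25.2) to (15.9,21.5)

(-23.9,-25.2) to (15.9,21.5)


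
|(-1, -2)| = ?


|u| = sqrt((-1)^2 + (-2)^2) = sqrt(5) = 2.2361

2.2361


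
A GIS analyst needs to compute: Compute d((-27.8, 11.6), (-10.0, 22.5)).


dx=17.8, dy=10.9
d^2 = 17.8^2 + 10.9^2 = 435.65
d = sqrt(435.65) = 20.8722

20.8722


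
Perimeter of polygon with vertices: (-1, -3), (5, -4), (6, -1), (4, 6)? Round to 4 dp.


Sides: (-1, -3)->(5, -4): sqrt(37) = 6.082763, (5, -4)->(6, -1): sqrt(10) = 3.162278, (6, -1)->(4, 6): sqrt(53) = 7.28011, (4, 6)->(-1, -3): sqrt(106) = 10.29563
Sum = 26.820781
Perimeter = 26.8208

26.8208


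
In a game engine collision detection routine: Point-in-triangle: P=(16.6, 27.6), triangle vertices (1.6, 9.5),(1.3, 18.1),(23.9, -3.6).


Cross products: AB x AP = -134.43, BC x BP = 546.71, CA x CP = -600.13
All same sign? no

No, outside


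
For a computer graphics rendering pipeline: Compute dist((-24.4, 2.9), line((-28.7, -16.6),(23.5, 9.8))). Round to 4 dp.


|cross product| = 904.38
|line direction| = sqrt(3421.8) = 58.4962
Distance = 904.38/sqrt(3421.8) = 15.4605

15.4605


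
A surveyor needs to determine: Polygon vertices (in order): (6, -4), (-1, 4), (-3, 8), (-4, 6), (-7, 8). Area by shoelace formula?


Shoelace sum: (6*4 - (-1)*(-4)) + ((-1)*8 - (-3)*4) + ((-3)*6 - (-4)*8) + ((-4)*8 - (-7)*6) + ((-7)*(-4) - 6*8)
= 28
Area = |28|/2 = 14

14


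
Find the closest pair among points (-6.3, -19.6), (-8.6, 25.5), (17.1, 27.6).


d(P0,P1) = 45.1586, d(P0,P2) = 52.6821, d(P1,P2) = 25.7857
Closest: P1 and P2

Closest pair: (-8.6, 25.5) and (17.1, 27.6), distance = 25.7857


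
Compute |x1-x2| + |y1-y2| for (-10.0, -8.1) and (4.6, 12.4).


|(-10)-4.6| + |(-8.1)-12.4| = 14.6 + 20.5 = 35.1

35.1


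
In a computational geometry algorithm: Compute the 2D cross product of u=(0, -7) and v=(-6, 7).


u x v = u_x*v_y - u_y*v_x = 0*7 - (-7)*(-6)
= 0 - 42 = -42

-42


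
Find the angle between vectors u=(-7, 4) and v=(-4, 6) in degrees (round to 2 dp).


u.v = 52, |u| = sqrt(65) = 8.0623, |v| = sqrt(52) = 7.2111
cos(theta) = u.v/(|u||v|) = 52/sqrt(3380) = 0.894427
theta = acos(0.894427) = 26.57 degrees

26.57 degrees


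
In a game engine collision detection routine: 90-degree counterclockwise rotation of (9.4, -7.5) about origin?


90° CCW: (x,y) -> (-y, x)
(9.4,-7.5) -> (7.5, 9.4)

(7.5, 9.4)


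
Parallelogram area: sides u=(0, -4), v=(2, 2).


|u x v| = |0*2 - (-4)*2|
= |0 - (-8)| = 8

8


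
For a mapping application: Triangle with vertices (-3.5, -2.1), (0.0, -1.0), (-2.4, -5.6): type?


Side lengths squared: AB^2=13.46, BC^2=26.92, CA^2=13.46
Sorted: [13.46, 13.46, 26.92]
By sides: Isosceles, By angles: Right

Isosceles, Right


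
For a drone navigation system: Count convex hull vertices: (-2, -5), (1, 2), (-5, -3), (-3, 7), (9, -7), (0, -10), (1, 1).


Convex hull vertices (CCW): (-5, -3), (0, -10), (9, -7), (-3, 7)
Count = 4

4


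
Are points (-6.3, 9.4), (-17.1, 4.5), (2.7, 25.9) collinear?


Cross product: ((-17.1)-(-6.3))*(25.9-9.4) - (4.5-9.4)*(2.7-(-6.3))
= -134.1

No, not collinear


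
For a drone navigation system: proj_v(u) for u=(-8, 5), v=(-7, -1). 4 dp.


u.v = 51, |v| = sqrt(50) = 7.0711
Scalar projection = u.v / |v| = 51 / sqrt(50) = 7.2125

7.2125


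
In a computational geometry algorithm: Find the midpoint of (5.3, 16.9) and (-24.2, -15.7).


M = ((5.3+(-24.2))/2, (16.9+(-15.7))/2)
= (-9.45, 0.6)

(-9.45, 0.6)


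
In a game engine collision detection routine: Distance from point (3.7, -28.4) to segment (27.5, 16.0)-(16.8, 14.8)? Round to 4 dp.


Project P onto AB: t = 1 (clamped to [0,1])
Closest point on segment: (16.8, 14.8)
Distance: 45.1426

45.1426


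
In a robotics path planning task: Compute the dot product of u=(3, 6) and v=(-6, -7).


u . v = u_x*v_x + u_y*v_y = 3*(-6) + 6*(-7)
= (-18) + (-42) = -60

-60


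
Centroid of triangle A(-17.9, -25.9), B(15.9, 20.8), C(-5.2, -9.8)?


Centroid = ((x_A+x_B+x_C)/3, (y_A+y_B+y_C)/3)
= (((-17.9)+15.9+(-5.2))/3, ((-25.9)+20.8+(-9.8))/3)
= (-2.4, -4.9667)

(-2.4, -4.9667)


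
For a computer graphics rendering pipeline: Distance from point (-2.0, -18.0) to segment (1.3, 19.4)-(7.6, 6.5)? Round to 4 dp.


Project P onto AB: t = 1 (clamped to [0,1])
Closest point on segment: (7.6, 6.5)
Distance: 26.3137

26.3137


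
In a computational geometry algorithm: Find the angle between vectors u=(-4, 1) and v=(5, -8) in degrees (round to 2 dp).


u.v = -28, |u| = sqrt(17) = 4.1231, |v| = sqrt(89) = 9.434
cos(theta) = u.v/(|u||v|) = -28/sqrt(1513) = -0.719844
theta = acos(-0.719844) = 136.04 degrees

136.04 degrees


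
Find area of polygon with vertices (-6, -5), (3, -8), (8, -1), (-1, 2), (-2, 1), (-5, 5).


Shoelace sum: ((-6)*(-8) - 3*(-5)) + (3*(-1) - 8*(-8)) + (8*2 - (-1)*(-1)) + ((-1)*1 - (-2)*2) + ((-2)*5 - (-5)*1) + ((-5)*(-5) - (-6)*5)
= 192
Area = |192|/2 = 96

96


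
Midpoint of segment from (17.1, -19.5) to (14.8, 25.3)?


M = ((17.1+14.8)/2, ((-19.5)+25.3)/2)
= (15.95, 2.9)

(15.95, 2.9)


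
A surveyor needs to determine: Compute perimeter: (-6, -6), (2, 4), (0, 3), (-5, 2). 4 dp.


Sides: (-6, -6)->(2, 4): sqrt(164) = 12.806248, (2, 4)->(0, 3): sqrt(5) = 2.236068, (0, 3)->(-5, 2): sqrt(26) = 5.09902, (-5, 2)->(-6, -6): sqrt(65) = 8.062258
Sum = 28.203594
Perimeter = 28.2036

28.2036


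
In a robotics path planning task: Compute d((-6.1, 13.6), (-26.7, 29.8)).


dx=-20.6, dy=16.2
d^2 = (-20.6)^2 + 16.2^2 = 686.8
d = sqrt(686.8) = 26.2069

26.2069


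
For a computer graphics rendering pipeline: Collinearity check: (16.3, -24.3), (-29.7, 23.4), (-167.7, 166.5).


Cross product: ((-29.7)-16.3)*(166.5-(-24.3)) - (23.4-(-24.3))*((-167.7)-16.3)
= 0

Yes, collinear


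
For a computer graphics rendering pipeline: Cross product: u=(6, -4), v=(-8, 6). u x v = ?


u x v = u_x*v_y - u_y*v_x = 6*6 - (-4)*(-8)
= 36 - 32 = 4

4


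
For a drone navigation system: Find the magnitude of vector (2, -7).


|u| = sqrt(2^2 + (-7)^2) = sqrt(53) = 7.2801

7.2801


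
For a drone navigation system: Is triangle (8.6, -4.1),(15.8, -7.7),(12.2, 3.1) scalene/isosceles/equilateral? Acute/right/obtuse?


Side lengths squared: AB^2=64.8, BC^2=129.6, CA^2=64.8
Sorted: [64.8, 64.8, 129.6]
By sides: Isosceles, By angles: Right

Isosceles, Right


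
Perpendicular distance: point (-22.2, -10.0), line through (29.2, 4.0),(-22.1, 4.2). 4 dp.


|cross product| = 728.48
|line direction| = sqrt(2631.73) = 51.3004
Distance = 728.48/sqrt(2631.73) = 14.2003

14.2003


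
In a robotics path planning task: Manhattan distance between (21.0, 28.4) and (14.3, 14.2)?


|21-14.3| + |28.4-14.2| = 6.7 + 14.2 = 20.9

20.9


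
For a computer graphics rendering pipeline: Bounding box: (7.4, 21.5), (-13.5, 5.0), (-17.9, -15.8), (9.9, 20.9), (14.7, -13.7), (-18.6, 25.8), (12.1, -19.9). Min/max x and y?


x range: [-18.6, 14.7]
y range: [-19.9, 25.8]
Bounding box: (-18.6,-19.9) to (14.7,25.8)

(-18.6,-19.9) to (14.7,25.8)


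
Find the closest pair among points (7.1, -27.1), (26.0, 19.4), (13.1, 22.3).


d(P0,P1) = 50.1942, d(P0,P2) = 49.763, d(P1,P2) = 13.222
Closest: P1 and P2

Closest pair: (26.0, 19.4) and (13.1, 22.3), distance = 13.222


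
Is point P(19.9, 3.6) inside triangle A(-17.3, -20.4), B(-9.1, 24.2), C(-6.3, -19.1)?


Cross products: AB x AP = -1462.32, BC x BP = 1198.02, CA x CP = -215.64
All same sign? no

No, outside


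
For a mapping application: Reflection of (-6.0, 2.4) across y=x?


Reflection over y=x: (x,y) -> (y,x)
(-6, 2.4) -> (2.4, -6)

(2.4, -6)


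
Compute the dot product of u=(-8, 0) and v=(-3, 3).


u . v = u_x*v_x + u_y*v_y = (-8)*(-3) + 0*3
= 24 + 0 = 24

24


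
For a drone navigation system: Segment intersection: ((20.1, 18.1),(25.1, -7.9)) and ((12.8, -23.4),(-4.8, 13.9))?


Cross products: d1=-1002.69, d2=-731.59, d3=-397.3, d4=-668.4
d1*d2 < 0 and d3*d4 < 0? no

No, they don't intersect


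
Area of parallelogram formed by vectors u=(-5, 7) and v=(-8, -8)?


|u x v| = |(-5)*(-8) - 7*(-8)|
= |40 - (-56)| = 96

96


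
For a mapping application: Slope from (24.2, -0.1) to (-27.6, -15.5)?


slope = (y2-y1)/(x2-x1) = ((-15.5)-(-0.1))/((-27.6)-24.2) = (-15.4)/(-51.8) = 0.2973

0.2973


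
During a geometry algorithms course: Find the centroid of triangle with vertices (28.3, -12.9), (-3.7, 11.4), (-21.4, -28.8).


Centroid = ((x_A+x_B+x_C)/3, (y_A+y_B+y_C)/3)
= ((28.3+(-3.7)+(-21.4))/3, ((-12.9)+11.4+(-28.8))/3)
= (1.0667, -10.1)

(1.0667, -10.1)


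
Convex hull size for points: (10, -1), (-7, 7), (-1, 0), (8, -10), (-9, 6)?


Convex hull vertices (CCW): (-9, 6), (8, -10), (10, -1), (-7, 7)
Count = 4

4


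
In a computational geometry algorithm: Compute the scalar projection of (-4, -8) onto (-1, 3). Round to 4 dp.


u.v = -20, |v| = sqrt(10) = 3.1623
Scalar projection = u.v / |v| = -20 / sqrt(10) = -6.3246

-6.3246


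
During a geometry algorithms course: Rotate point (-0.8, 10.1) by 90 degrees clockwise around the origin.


90° CW: (x,y) -> (y, -x)
(-0.8,10.1) -> (10.1, 0.8)

(10.1, 0.8)


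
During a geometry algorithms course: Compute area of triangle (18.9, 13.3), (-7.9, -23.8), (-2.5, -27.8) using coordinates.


Area = |x_A(y_B-y_C) + x_B(y_C-y_A) + x_C(y_A-y_B)|/2
= |75.6 + 324.69 + (-92.75)|/2
= 307.54/2 = 153.77

153.77


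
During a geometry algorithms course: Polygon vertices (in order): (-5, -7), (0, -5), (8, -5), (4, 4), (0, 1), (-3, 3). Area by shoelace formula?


Shoelace sum: ((-5)*(-5) - 0*(-7)) + (0*(-5) - 8*(-5)) + (8*4 - 4*(-5)) + (4*1 - 0*4) + (0*3 - (-3)*1) + ((-3)*(-7) - (-5)*3)
= 160
Area = |160|/2 = 80

80


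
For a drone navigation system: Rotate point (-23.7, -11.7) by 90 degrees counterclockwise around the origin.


90° CCW: (x,y) -> (-y, x)
(-23.7,-11.7) -> (11.7, -23.7)

(11.7, -23.7)


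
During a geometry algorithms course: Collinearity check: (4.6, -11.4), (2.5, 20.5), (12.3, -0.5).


Cross product: (2.5-4.6)*((-0.5)-(-11.4)) - (20.5-(-11.4))*(12.3-4.6)
= -268.52

No, not collinear


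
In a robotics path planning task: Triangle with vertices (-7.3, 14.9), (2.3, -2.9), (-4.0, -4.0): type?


Side lengths squared: AB^2=409, BC^2=40.9, CA^2=368.1
Sorted: [40.9, 368.1, 409]
By sides: Scalene, By angles: Right

Scalene, Right


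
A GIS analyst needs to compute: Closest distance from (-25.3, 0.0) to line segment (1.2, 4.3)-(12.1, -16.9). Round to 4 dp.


Project P onto AB: t = 0 (clamped to [0,1])
Closest point on segment: (1.2, 4.3)
Distance: 26.8466

26.8466


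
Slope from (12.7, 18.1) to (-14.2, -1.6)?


slope = (y2-y1)/(x2-x1) = ((-1.6)-18.1)/((-14.2)-12.7) = (-19.7)/(-26.9) = 0.7323

0.7323


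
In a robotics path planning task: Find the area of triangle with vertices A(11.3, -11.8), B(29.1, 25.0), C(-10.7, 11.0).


Area = |x_A(y_B-y_C) + x_B(y_C-y_A) + x_C(y_A-y_B)|/2
= |158.2 + 663.48 + 393.76|/2
= 1215.44/2 = 607.72

607.72


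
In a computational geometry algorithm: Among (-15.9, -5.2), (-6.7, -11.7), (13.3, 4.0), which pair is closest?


d(P0,P1) = 11.2645, d(P0,P2) = 30.615, d(P1,P2) = 25.4262
Closest: P0 and P1

Closest pair: (-15.9, -5.2) and (-6.7, -11.7), distance = 11.2645


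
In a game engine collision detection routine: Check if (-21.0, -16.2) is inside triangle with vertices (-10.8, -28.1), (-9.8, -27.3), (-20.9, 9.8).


Cross products: AB x AP = 20.06, BC x BP = 292.31, CA x CP = -266.39
All same sign? no

No, outside


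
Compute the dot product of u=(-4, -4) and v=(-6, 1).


u . v = u_x*v_x + u_y*v_y = (-4)*(-6) + (-4)*1
= 24 + (-4) = 20

20


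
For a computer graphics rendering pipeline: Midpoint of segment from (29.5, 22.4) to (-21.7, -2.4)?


M = ((29.5+(-21.7))/2, (22.4+(-2.4))/2)
= (3.9, 10)

(3.9, 10)


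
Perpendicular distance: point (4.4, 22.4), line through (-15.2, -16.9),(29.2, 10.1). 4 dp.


|cross product| = 1215.72
|line direction| = sqrt(2700.36) = 51.965
Distance = 1215.72/sqrt(2700.36) = 23.395

23.395


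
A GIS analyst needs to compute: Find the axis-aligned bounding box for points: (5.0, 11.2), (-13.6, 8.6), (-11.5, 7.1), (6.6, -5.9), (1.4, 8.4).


x range: [-13.6, 6.6]
y range: [-5.9, 11.2]
Bounding box: (-13.6,-5.9) to (6.6,11.2)

(-13.6,-5.9) to (6.6,11.2)


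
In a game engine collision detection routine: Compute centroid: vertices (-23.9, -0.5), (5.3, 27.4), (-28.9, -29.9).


Centroid = ((x_A+x_B+x_C)/3, (y_A+y_B+y_C)/3)
= (((-23.9)+5.3+(-28.9))/3, ((-0.5)+27.4+(-29.9))/3)
= (-15.8333, -1)

(-15.8333, -1)


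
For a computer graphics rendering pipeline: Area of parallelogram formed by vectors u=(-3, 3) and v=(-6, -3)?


|u x v| = |(-3)*(-3) - 3*(-6)|
= |9 - (-18)| = 27

27


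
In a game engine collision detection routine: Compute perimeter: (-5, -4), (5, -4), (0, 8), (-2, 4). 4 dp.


Sides: (-5, -4)->(5, -4): sqrt(100) = 10, (5, -4)->(0, 8): sqrt(169) = 13, (0, 8)->(-2, 4): sqrt(20) = 4.472136, (-2, 4)->(-5, -4): sqrt(73) = 8.544004
Sum = 36.01614
Perimeter = 36.0161

36.0161


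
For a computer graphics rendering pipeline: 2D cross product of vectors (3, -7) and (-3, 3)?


u x v = u_x*v_y - u_y*v_x = 3*3 - (-7)*(-3)
= 9 - 21 = -12

-12


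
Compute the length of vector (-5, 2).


|u| = sqrt((-5)^2 + 2^2) = sqrt(29) = 5.3852

5.3852


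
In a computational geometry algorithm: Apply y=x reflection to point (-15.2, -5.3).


Reflection over y=x: (x,y) -> (y,x)
(-15.2, -5.3) -> (-5.3, -15.2)

(-5.3, -15.2)


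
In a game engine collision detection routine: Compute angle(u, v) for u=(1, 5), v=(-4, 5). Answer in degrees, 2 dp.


u.v = 21, |u| = sqrt(26) = 5.099, |v| = sqrt(41) = 6.4031
cos(theta) = u.v/(|u||v|) = 21/sqrt(1066) = 0.643192
theta = acos(0.643192) = 49.97 degrees

49.97 degrees


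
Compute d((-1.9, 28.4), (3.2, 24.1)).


dx=5.1, dy=-4.3
d^2 = 5.1^2 + (-4.3)^2 = 44.5
d = sqrt(44.5) = 6.6708

6.6708


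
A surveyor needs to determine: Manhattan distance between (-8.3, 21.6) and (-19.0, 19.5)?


|(-8.3)-(-19)| + |21.6-19.5| = 10.7 + 2.1 = 12.8

12.8


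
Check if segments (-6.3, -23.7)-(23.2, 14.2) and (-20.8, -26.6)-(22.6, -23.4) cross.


Cross products: d1=79.46, d2=1629.92, d3=464, d4=-1086.46
d1*d2 < 0 and d3*d4 < 0? no

No, they don't intersect


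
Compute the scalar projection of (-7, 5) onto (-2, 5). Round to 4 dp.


u.v = 39, |v| = sqrt(29) = 5.3852
Scalar projection = u.v / |v| = 39 / sqrt(29) = 7.2421

7.2421


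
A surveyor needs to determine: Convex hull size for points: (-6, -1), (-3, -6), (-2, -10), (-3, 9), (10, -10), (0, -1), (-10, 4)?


Convex hull vertices (CCW): (-10, 4), (-2, -10), (10, -10), (-3, 9)
Count = 4

4


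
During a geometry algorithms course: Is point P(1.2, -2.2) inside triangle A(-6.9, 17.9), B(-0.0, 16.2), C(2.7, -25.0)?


Cross products: AB x AP = -124.92, BC x BP = -0.24, CA x CP = -154.53
All same sign? yes

Yes, inside


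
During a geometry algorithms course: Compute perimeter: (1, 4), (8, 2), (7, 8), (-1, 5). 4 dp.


Sides: (1, 4)->(8, 2): sqrt(53) = 7.28011, (8, 2)->(7, 8): sqrt(37) = 6.082763, (7, 8)->(-1, 5): sqrt(73) = 8.544004, (-1, 5)->(1, 4): sqrt(5) = 2.236068
Sum = 24.142945
Perimeter = 24.1429

24.1429


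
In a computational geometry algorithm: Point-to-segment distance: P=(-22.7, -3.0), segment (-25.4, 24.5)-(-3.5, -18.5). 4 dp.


Project P onto AB: t = 0.5332 (clamped to [0,1])
Closest point on segment: (-13.7228, 1.5721)
Distance: 10.0745

10.0745


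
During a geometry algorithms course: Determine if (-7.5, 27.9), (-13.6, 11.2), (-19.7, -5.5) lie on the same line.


Cross product: ((-13.6)-(-7.5))*((-5.5)-27.9) - (11.2-27.9)*((-19.7)-(-7.5))
= 0

Yes, collinear


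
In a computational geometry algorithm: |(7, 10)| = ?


|u| = sqrt(7^2 + 10^2) = sqrt(149) = 12.2066

12.2066


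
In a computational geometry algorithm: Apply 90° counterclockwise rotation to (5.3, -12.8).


90° CCW: (x,y) -> (-y, x)
(5.3,-12.8) -> (12.8, 5.3)

(12.8, 5.3)


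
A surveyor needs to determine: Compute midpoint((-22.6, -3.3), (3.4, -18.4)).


M = (((-22.6)+3.4)/2, ((-3.3)+(-18.4))/2)
= (-9.6, -10.85)

(-9.6, -10.85)


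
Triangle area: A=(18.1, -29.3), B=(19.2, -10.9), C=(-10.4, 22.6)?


Area = |x_A(y_B-y_C) + x_B(y_C-y_A) + x_C(y_A-y_B)|/2
= |(-606.35) + 996.48 + 191.36|/2
= 581.49/2 = 290.745

290.745


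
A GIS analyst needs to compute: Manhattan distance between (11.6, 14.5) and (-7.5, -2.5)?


|11.6-(-7.5)| + |14.5-(-2.5)| = 19.1 + 17 = 36.1

36.1


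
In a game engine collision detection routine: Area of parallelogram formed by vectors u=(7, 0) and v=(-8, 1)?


|u x v| = |7*1 - 0*(-8)|
= |7 - 0| = 7

7


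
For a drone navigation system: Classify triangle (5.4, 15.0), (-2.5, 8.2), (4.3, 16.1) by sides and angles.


Side lengths squared: AB^2=108.65, BC^2=108.65, CA^2=2.42
Sorted: [2.42, 108.65, 108.65]
By sides: Isosceles, By angles: Acute

Isosceles, Acute


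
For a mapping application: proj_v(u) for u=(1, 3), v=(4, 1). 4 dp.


u.v = 7, |v| = sqrt(17) = 4.1231
Scalar projection = u.v / |v| = 7 / sqrt(17) = 1.6977

1.6977


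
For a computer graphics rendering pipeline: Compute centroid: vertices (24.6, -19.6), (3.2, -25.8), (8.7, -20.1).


Centroid = ((x_A+x_B+x_C)/3, (y_A+y_B+y_C)/3)
= ((24.6+3.2+8.7)/3, ((-19.6)+(-25.8)+(-20.1))/3)
= (12.1667, -21.8333)

(12.1667, -21.8333)


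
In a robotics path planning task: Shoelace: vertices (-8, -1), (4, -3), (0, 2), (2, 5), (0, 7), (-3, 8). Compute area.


Shoelace sum: ((-8)*(-3) - 4*(-1)) + (4*2 - 0*(-3)) + (0*5 - 2*2) + (2*7 - 0*5) + (0*8 - (-3)*7) + ((-3)*(-1) - (-8)*8)
= 134
Area = |134|/2 = 67

67


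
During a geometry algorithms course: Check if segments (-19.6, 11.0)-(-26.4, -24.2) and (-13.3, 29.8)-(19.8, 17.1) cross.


Cross products: d1=-702.29, d2=-1953.77, d3=93.92, d4=1345.4
d1*d2 < 0 and d3*d4 < 0? no

No, they don't intersect


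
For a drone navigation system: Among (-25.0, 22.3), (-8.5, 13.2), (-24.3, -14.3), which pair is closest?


d(P0,P1) = 18.843, d(P0,P2) = 36.6067, d(P1,P2) = 31.7158
Closest: P0 and P1

Closest pair: (-25.0, 22.3) and (-8.5, 13.2), distance = 18.843


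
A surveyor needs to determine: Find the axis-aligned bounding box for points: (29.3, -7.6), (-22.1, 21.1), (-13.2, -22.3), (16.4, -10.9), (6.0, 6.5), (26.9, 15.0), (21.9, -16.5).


x range: [-22.1, 29.3]
y range: [-22.3, 21.1]
Bounding box: (-22.1,-22.3) to (29.3,21.1)

(-22.1,-22.3) to (29.3,21.1)


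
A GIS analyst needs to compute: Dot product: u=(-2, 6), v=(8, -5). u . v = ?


u . v = u_x*v_x + u_y*v_y = (-2)*8 + 6*(-5)
= (-16) + (-30) = -46

-46


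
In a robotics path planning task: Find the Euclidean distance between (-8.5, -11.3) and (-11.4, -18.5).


dx=-2.9, dy=-7.2
d^2 = (-2.9)^2 + (-7.2)^2 = 60.25
d = sqrt(60.25) = 7.7621

7.7621


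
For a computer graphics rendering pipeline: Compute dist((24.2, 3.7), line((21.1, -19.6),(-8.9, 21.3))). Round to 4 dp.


|cross product| = 825.79
|line direction| = sqrt(2572.81) = 50.7229
Distance = 825.79/sqrt(2572.81) = 16.2804

16.2804


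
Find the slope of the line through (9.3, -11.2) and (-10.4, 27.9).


slope = (y2-y1)/(x2-x1) = (27.9-(-11.2))/((-10.4)-9.3) = 39.1/(-19.7) = -1.9848

-1.9848


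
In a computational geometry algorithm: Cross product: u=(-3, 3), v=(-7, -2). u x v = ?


u x v = u_x*v_y - u_y*v_x = (-3)*(-2) - 3*(-7)
= 6 - (-21) = 27

27


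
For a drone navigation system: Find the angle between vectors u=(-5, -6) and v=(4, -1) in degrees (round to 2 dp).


u.v = -14, |u| = sqrt(61) = 7.8102, |v| = sqrt(17) = 4.1231
cos(theta) = u.v/(|u||v|) = -14/sqrt(1037) = -0.434749
theta = acos(-0.434749) = 115.77 degrees

115.77 degrees
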